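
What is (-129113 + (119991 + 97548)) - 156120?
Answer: -67694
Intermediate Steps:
(-129113 + (119991 + 97548)) - 156120 = (-129113 + 217539) - 156120 = 88426 - 156120 = -67694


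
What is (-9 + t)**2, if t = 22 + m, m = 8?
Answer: 441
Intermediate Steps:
t = 30 (t = 22 + 8 = 30)
(-9 + t)**2 = (-9 + 30)**2 = 21**2 = 441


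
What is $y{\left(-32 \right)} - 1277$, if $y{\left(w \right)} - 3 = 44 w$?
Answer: $-2682$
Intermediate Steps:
$y{\left(w \right)} = 3 + 44 w$
$y{\left(-32 \right)} - 1277 = \left(3 + 44 \left(-32\right)\right) - 1277 = \left(3 - 1408\right) - 1277 = -1405 - 1277 = -2682$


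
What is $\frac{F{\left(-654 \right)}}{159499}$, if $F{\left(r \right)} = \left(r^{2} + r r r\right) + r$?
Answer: $- \frac{279299202}{159499} \approx -1751.1$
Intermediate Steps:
$F{\left(r \right)} = r + r^{2} + r^{3}$ ($F{\left(r \right)} = \left(r^{2} + r^{2} r\right) + r = \left(r^{2} + r^{3}\right) + r = r + r^{2} + r^{3}$)
$\frac{F{\left(-654 \right)}}{159499} = \frac{\left(-654\right) \left(1 - 654 + \left(-654\right)^{2}\right)}{159499} = - 654 \left(1 - 654 + 427716\right) \frac{1}{159499} = \left(-654\right) 427063 \cdot \frac{1}{159499} = \left(-279299202\right) \frac{1}{159499} = - \frac{279299202}{159499}$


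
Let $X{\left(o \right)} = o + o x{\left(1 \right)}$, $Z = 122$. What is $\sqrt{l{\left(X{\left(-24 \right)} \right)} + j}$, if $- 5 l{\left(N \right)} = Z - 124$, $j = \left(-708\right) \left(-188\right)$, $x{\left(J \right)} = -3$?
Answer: $\frac{13 \sqrt{19690}}{5} \approx 364.83$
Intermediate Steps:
$X{\left(o \right)} = - 2 o$ ($X{\left(o \right)} = o + o \left(-3\right) = o - 3 o = - 2 o$)
$j = 133104$
$l{\left(N \right)} = \frac{2}{5}$ ($l{\left(N \right)} = - \frac{122 - 124}{5} = \left(- \frac{1}{5}\right) \left(-2\right) = \frac{2}{5}$)
$\sqrt{l{\left(X{\left(-24 \right)} \right)} + j} = \sqrt{\frac{2}{5} + 133104} = \sqrt{\frac{665522}{5}} = \frac{13 \sqrt{19690}}{5}$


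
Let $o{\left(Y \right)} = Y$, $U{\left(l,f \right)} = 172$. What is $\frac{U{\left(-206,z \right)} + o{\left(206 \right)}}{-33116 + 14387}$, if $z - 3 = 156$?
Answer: $- \frac{42}{2081} \approx -0.020183$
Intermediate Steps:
$z = 159$ ($z = 3 + 156 = 159$)
$\frac{U{\left(-206,z \right)} + o{\left(206 \right)}}{-33116 + 14387} = \frac{172 + 206}{-33116 + 14387} = \frac{378}{-18729} = 378 \left(- \frac{1}{18729}\right) = - \frac{42}{2081}$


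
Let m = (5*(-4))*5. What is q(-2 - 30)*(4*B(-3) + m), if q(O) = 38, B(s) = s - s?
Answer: -3800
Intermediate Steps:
B(s) = 0
m = -100 (m = -20*5 = -100)
q(-2 - 30)*(4*B(-3) + m) = 38*(4*0 - 100) = 38*(0 - 100) = 38*(-100) = -3800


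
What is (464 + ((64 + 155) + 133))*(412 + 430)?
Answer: 687072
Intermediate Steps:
(464 + ((64 + 155) + 133))*(412 + 430) = (464 + (219 + 133))*842 = (464 + 352)*842 = 816*842 = 687072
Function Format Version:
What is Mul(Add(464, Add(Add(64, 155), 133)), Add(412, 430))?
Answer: 687072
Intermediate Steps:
Mul(Add(464, Add(Add(64, 155), 133)), Add(412, 430)) = Mul(Add(464, Add(219, 133)), 842) = Mul(Add(464, 352), 842) = Mul(816, 842) = 687072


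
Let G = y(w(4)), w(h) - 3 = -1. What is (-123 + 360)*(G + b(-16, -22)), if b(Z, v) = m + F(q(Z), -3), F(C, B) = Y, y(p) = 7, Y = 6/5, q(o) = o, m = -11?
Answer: -3318/5 ≈ -663.60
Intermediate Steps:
w(h) = 2 (w(h) = 3 - 1 = 2)
Y = 6/5 (Y = 6*(⅕) = 6/5 ≈ 1.2000)
F(C, B) = 6/5
G = 7
b(Z, v) = -49/5 (b(Z, v) = -11 + 6/5 = -49/5)
(-123 + 360)*(G + b(-16, -22)) = (-123 + 360)*(7 - 49/5) = 237*(-14/5) = -3318/5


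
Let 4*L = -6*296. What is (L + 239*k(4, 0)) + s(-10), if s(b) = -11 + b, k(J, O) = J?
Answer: 491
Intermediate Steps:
L = -444 (L = (-6*296)/4 = (¼)*(-1776) = -444)
(L + 239*k(4, 0)) + s(-10) = (-444 + 239*4) + (-11 - 10) = (-444 + 956) - 21 = 512 - 21 = 491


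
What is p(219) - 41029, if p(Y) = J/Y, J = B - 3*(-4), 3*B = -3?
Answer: -8985340/219 ≈ -41029.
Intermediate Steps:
B = -1 (B = (⅓)*(-3) = -1)
J = 11 (J = -1 - 3*(-4) = -1 + 12 = 11)
p(Y) = 11/Y
p(219) - 41029 = 11/219 - 41029 = -8985340/219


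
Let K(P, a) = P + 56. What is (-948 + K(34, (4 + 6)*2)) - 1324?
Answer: -2182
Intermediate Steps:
K(P, a) = 56 + P
(-948 + K(34, (4 + 6)*2)) - 1324 = (-948 + (56 + 34)) - 1324 = (-948 + 90) - 1324 = -858 - 1324 = -2182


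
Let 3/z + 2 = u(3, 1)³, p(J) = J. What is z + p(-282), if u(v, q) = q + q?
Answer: -563/2 ≈ -281.50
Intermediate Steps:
u(v, q) = 2*q
z = ½ (z = 3/(-2 + (2*1)³) = 3/(-2 + 2³) = 3/(-2 + 8) = 3/6 = 3*(⅙) = ½ ≈ 0.50000)
z + p(-282) = ½ - 282 = -563/2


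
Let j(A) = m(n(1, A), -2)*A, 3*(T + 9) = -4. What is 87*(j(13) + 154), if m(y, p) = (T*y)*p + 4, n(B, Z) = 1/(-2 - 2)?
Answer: 24157/2 ≈ 12079.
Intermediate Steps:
T = -31/3 (T = -9 + (⅓)*(-4) = -9 - 4/3 = -31/3 ≈ -10.333)
n(B, Z) = -¼ (n(B, Z) = 1/(-4) = -¼)
m(y, p) = 4 - 31*p*y/3 (m(y, p) = (-31*y/3)*p + 4 = -31*p*y/3 + 4 = 4 - 31*p*y/3)
j(A) = -7*A/6 (j(A) = (4 - 31/3*(-2)*(-¼))*A = (4 - 31/6)*A = -7*A/6)
87*(j(13) + 154) = 87*(-7/6*13 + 154) = 87*(-91/6 + 154) = 87*(833/6) = 24157/2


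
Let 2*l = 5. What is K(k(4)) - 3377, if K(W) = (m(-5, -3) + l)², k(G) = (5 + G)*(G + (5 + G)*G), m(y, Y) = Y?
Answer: -13507/4 ≈ -3376.8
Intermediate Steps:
l = 5/2 (l = (½)*5 = 5/2 ≈ 2.5000)
k(G) = (5 + G)*(G + G*(5 + G))
K(W) = ¼ (K(W) = (-3 + 5/2)² = (-½)² = ¼)
K(k(4)) - 3377 = ¼ - 3377 = -13507/4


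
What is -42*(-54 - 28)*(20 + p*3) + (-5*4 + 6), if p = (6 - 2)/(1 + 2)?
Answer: 82642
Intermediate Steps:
p = 4/3 ≈ 1.3333
-42*(-54 - 28)*(20 + p*3) + (-5*4 + 6) = -42*(-54 - 28)*(20 + (4/3)*3) + (-5*4 + 6) = -(-3444)*(20 + 4) + (-20 + 6) = -(-3444)*24 - 14 = -42*(-1968) - 14 = 82656 - 14 = 82642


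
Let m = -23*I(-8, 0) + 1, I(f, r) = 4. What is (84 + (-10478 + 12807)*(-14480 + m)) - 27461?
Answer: -33963236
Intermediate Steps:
m = -91 (m = -23*4 + 1 = -92 + 1 = -91)
(84 + (-10478 + 12807)*(-14480 + m)) - 27461 = (84 + (-10478 + 12807)*(-14480 - 91)) - 27461 = (84 + 2329*(-14571)) - 27461 = (84 - 33935859) - 27461 = -33935775 - 27461 = -33963236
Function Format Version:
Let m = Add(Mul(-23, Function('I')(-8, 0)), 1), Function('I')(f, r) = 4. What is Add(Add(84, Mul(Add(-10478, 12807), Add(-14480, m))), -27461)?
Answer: -33963236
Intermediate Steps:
m = -91 (m = Add(Mul(-23, 4), 1) = Add(-92, 1) = -91)
Add(Add(84, Mul(Add(-10478, 12807), Add(-14480, m))), -27461) = Add(Add(84, Mul(Add(-10478, 12807), Add(-14480, -91))), -27461) = Add(Add(84, Mul(2329, -14571)), -27461) = Add(Add(84, -33935859), -27461) = Add(-33935775, -27461) = -33963236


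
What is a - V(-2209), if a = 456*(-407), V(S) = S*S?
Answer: -5065273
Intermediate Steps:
V(S) = S**2
a = -185592
a - V(-2209) = -185592 - 1*(-2209)**2 = -185592 - 1*4879681 = -185592 - 4879681 = -5065273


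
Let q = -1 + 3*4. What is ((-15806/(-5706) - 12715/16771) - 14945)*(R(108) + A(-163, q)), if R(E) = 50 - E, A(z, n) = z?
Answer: 158012139865957/47847663 ≈ 3.3024e+6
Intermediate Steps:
q = 11 (q = -1 + 12 = 11)
((-15806/(-5706) - 12715/16771) - 14945)*(R(108) + A(-163, q)) = ((-15806/(-5706) - 12715/16771) - 14945)*((50 - 1*108) - 163) = ((-15806*(-1/5706) - 12715*1/16771) - 14945)*((50 - 108) - 163) = ((7903/2853 - 12715/16771) - 14945)*(-58 - 163) = (96265318/47847663 - 14945)*(-221) = -714987058217/47847663*(-221) = 158012139865957/47847663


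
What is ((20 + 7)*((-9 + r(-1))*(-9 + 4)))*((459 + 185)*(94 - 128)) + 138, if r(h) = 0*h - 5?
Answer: -41383302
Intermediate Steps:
r(h) = -5 (r(h) = 0 - 5 = -5)
((20 + 7)*((-9 + r(-1))*(-9 + 4)))*((459 + 185)*(94 - 128)) + 138 = ((20 + 7)*((-9 - 5)*(-9 + 4)))*((459 + 185)*(94 - 128)) + 138 = (27*(-14*(-5)))*(644*(-34)) + 138 = (27*70)*(-21896) + 138 = 1890*(-21896) + 138 = -41383440 + 138 = -41383302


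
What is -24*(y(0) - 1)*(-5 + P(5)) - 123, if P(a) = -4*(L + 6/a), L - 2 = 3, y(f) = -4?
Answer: -3699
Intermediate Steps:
L = 5 (L = 2 + 3 = 5)
P(a) = -20 - 24/a (P(a) = -4*(5 + 6/a) = -20 - 24/a)
-24*(y(0) - 1)*(-5 + P(5)) - 123 = -24*(-4 - 1)*(-5 + (-20 - 24/5)) - 123 = -(-120)*(-5 + (-20 - 24*⅕)) - 123 = -(-120)*(-5 + (-20 - 24/5)) - 123 = -(-120)*(-5 - 124/5) - 123 = -(-120)*(-149)/5 - 123 = -24*149 - 123 = -3576 - 123 = -3699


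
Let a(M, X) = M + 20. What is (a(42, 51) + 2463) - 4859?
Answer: -2334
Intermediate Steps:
a(M, X) = 20 + M
(a(42, 51) + 2463) - 4859 = ((20 + 42) + 2463) - 4859 = (62 + 2463) - 4859 = 2525 - 4859 = -2334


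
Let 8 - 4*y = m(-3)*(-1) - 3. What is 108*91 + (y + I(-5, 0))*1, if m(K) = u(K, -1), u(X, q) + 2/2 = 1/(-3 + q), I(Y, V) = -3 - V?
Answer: 157239/16 ≈ 9827.4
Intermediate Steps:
u(X, q) = -1 + 1/(-3 + q)
m(K) = -5/4 (m(K) = (4 - 1*(-1))/(-3 - 1) = (4 + 1)/(-4) = -1/4*5 = -5/4)
y = 39/16 (y = 2 - (-5/4*(-1) - 3)/4 = 2 - (5/4 - 3)/4 = 2 - 1/4*(-7/4) = 2 + 7/16 = 39/16 ≈ 2.4375)
108*91 + (y + I(-5, 0))*1 = 108*91 + (39/16 + (-3 - 1*0))*1 = 9828 + (39/16 + (-3 + 0))*1 = 9828 + (39/16 - 3)*1 = 9828 - 9/16*1 = 9828 - 9/16 = 157239/16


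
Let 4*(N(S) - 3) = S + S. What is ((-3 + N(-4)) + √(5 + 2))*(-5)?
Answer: 10 - 5*√7 ≈ -3.2288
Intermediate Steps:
N(S) = 3 + S/2 (N(S) = 3 + (S + S)/4 = 3 + (2*S)/4 = 3 + S/2)
((-3 + N(-4)) + √(5 + 2))*(-5) = ((-3 + (3 + (½)*(-4))) + √(5 + 2))*(-5) = ((-3 + (3 - 2)) + √7)*(-5) = ((-3 + 1) + √7)*(-5) = (-2 + √7)*(-5) = 10 - 5*√7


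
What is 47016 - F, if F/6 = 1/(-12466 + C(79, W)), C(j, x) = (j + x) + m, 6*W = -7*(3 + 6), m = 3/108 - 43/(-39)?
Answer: 272763373824/5801501 ≈ 47016.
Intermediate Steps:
m = 529/468 (m = 3*(1/108) - 43*(-1/39) = 1/36 + 43/39 = 529/468 ≈ 1.1303)
W = -21/2 (W = (-7*(3 + 6))/6 = (-7*9)/6 = (1/6)*(-63) = -21/2 ≈ -10.500)
C(j, x) = 529/468 + j + x (C(j, x) = (j + x) + 529/468 = 529/468 + j + x)
F = -2808/5801501 (F = 6/(-12466 + (529/468 + 79 - 21/2)) = 6/(-12466 + 32587/468) = 6/(-5801501/468) = 6*(-468/5801501) = -2808/5801501 ≈ -0.00048401)
47016 - F = 47016 - 1*(-2808/5801501) = 47016 + 2808/5801501 = 272763373824/5801501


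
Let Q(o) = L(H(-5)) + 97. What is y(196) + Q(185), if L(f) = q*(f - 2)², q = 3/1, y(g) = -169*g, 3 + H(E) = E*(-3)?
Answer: -32727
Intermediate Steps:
H(E) = -3 - 3*E (H(E) = -3 + E*(-3) = -3 - 3*E)
q = 3 (q = 3*1 = 3)
L(f) = 3*(-2 + f)² (L(f) = 3*(f - 2)² = 3*(-2 + f)²)
Q(o) = 397 (Q(o) = 3*(-2 + (-3 - 3*(-5)))² + 97 = 3*(-2 + (-3 + 15))² + 97 = 3*(-2 + 12)² + 97 = 3*10² + 97 = 3*100 + 97 = 300 + 97 = 397)
y(196) + Q(185) = -169*196 + 397 = -33124 + 397 = -32727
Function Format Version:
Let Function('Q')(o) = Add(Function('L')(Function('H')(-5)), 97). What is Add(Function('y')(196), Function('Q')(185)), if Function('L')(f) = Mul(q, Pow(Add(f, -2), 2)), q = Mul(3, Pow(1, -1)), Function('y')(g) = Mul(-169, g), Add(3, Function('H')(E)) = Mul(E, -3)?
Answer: -32727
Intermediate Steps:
Function('H')(E) = Add(-3, Mul(-3, E)) (Function('H')(E) = Add(-3, Mul(E, -3)) = Add(-3, Mul(-3, E)))
q = 3 (q = Mul(3, 1) = 3)
Function('L')(f) = Mul(3, Pow(Add(-2, f), 2)) (Function('L')(f) = Mul(3, Pow(Add(f, -2), 2)) = Mul(3, Pow(Add(-2, f), 2)))
Function('Q')(o) = 397 (Function('Q')(o) = Add(Mul(3, Pow(Add(-2, Add(-3, Mul(-3, -5))), 2)), 97) = Add(Mul(3, Pow(Add(-2, Add(-3, 15)), 2)), 97) = Add(Mul(3, Pow(Add(-2, 12), 2)), 97) = Add(Mul(3, Pow(10, 2)), 97) = Add(Mul(3, 100), 97) = Add(300, 97) = 397)
Add(Function('y')(196), Function('Q')(185)) = Add(Mul(-169, 196), 397) = Add(-33124, 397) = -32727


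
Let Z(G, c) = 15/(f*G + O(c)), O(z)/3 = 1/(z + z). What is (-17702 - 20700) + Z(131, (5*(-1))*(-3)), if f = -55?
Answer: -2766825848/72049 ≈ -38402.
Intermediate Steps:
O(z) = 3/(2*z) (O(z) = 3/(z + z) = 3/((2*z)) = 3*(1/(2*z)) = 3/(2*z))
Z(G, c) = 15/(-55*G + 3/(2*c))
(-17702 - 20700) + Z(131, (5*(-1))*(-3)) = (-17702 - 20700) + 30*((5*(-1))*(-3))/(3 - 110*131*(5*(-1))*(-3)) = -38402 + 30*(-5*(-3))/(3 - 110*131*(-5*(-3))) = -38402 + 30*15/(3 - 110*131*15) = -38402 + 30*15/(3 - 216150) = -38402 + 30*15/(-216147) = -38402 + 30*15*(-1/216147) = -38402 - 150/72049 = -2766825848/72049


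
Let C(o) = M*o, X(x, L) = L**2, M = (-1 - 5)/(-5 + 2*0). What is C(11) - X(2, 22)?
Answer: -2354/5 ≈ -470.80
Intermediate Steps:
M = 6/5 (M = -6/(-5 + 0) = -6/(-5) = -6*(-1/5) = 6/5 ≈ 1.2000)
C(o) = 6*o/5
C(11) - X(2, 22) = (6/5)*11 - 1*22**2 = 66/5 - 1*484 = 66/5 - 484 = -2354/5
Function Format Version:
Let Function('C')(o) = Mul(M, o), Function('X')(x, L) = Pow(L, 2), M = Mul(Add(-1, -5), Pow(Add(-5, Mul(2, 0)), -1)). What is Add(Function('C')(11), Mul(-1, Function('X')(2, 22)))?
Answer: Rational(-2354, 5) ≈ -470.80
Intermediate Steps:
M = Rational(6, 5) (M = Mul(-6, Pow(Add(-5, 0), -1)) = Mul(-6, Pow(-5, -1)) = Mul(-6, Rational(-1, 5)) = Rational(6, 5) ≈ 1.2000)
Function('C')(o) = Mul(Rational(6, 5), o)
Add(Function('C')(11), Mul(-1, Function('X')(2, 22))) = Add(Mul(Rational(6, 5), 11), Mul(-1, Pow(22, 2))) = Add(Rational(66, 5), Mul(-1, 484)) = Add(Rational(66, 5), -484) = Rational(-2354, 5)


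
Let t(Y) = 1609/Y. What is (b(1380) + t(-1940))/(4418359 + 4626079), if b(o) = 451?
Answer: 873331/17546209720 ≈ 4.9773e-5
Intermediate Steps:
(b(1380) + t(-1940))/(4418359 + 4626079) = (451 + 1609/(-1940))/(4418359 + 4626079) = (451 + 1609*(-1/1940))/9044438 = (451 - 1609/1940)*(1/9044438) = (873331/1940)*(1/9044438) = 873331/17546209720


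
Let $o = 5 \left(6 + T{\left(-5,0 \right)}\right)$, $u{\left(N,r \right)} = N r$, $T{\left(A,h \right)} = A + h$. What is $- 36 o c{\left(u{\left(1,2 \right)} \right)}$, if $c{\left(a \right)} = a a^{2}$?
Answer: $-1440$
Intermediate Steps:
$c{\left(a \right)} = a^{3}$
$o = 5$ ($o = 5 \left(6 + \left(-5 + 0\right)\right) = 5 \left(6 - 5\right) = 5 \cdot 1 = 5$)
$- 36 o c{\left(u{\left(1,2 \right)} \right)} = \left(-36\right) 5 \left(1 \cdot 2\right)^{3} = - 180 \cdot 2^{3} = \left(-180\right) 8 = -1440$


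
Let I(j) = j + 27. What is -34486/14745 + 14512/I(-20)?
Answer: 213738038/103215 ≈ 2070.8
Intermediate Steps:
I(j) = 27 + j
-34486/14745 + 14512/I(-20) = -34486/14745 + 14512/(27 - 20) = -34486*1/14745 + 14512/7 = -34486/14745 + 14512*(⅐) = -34486/14745 + 14512/7 = 213738038/103215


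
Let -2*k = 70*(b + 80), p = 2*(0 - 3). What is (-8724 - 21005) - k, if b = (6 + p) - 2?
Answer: -26999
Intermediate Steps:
p = -6 (p = 2*(-3) = -6)
b = -2 (b = (6 - 6) - 2 = 0 - 2 = -2)
k = -2730 (k = -35*(-2 + 80) = -35*78 = -½*5460 = -2730)
(-8724 - 21005) - k = (-8724 - 21005) - 1*(-2730) = -29729 + 2730 = -26999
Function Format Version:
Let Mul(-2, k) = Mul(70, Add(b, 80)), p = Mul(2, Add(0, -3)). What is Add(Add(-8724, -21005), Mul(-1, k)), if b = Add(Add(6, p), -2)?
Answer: -26999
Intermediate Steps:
p = -6 (p = Mul(2, -3) = -6)
b = -2 (b = Add(Add(6, -6), -2) = Add(0, -2) = -2)
k = -2730 (k = Mul(Rational(-1, 2), Mul(70, Add(-2, 80))) = Mul(Rational(-1, 2), Mul(70, 78)) = Mul(Rational(-1, 2), 5460) = -2730)
Add(Add(-8724, -21005), Mul(-1, k)) = Add(Add(-8724, -21005), Mul(-1, -2730)) = Add(-29729, 2730) = -26999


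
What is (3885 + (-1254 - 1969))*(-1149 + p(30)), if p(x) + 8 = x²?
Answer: -170134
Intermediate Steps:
p(x) = -8 + x²
(3885 + (-1254 - 1969))*(-1149 + p(30)) = (3885 + (-1254 - 1969))*(-1149 + (-8 + 30²)) = (3885 - 3223)*(-1149 + (-8 + 900)) = 662*(-1149 + 892) = 662*(-257) = -170134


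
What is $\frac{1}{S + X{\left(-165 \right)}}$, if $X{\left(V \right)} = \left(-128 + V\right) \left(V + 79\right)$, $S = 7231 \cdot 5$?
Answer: $\frac{1}{61353} \approx 1.6299 \cdot 10^{-5}$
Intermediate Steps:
$S = 36155$
$X{\left(V \right)} = \left(-128 + V\right) \left(79 + V\right)$
$\frac{1}{S + X{\left(-165 \right)}} = \frac{1}{36155 - \left(2027 - 27225\right)} = \frac{1}{36155 + \left(-10112 + 27225 + 8085\right)} = \frac{1}{36155 + 25198} = \frac{1}{61353}$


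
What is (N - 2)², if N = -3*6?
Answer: 400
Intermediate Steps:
N = -18
(N - 2)² = (-18 - 2)² = (-20)² = 400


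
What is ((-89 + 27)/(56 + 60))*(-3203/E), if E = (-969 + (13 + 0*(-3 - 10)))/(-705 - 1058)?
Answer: 175053559/55448 ≈ 3157.1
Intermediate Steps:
E = 956/1763 (E = (-969 + (13 + 0*(-13)))/(-1763) = (-969 + (13 + 0))*(-1/1763) = (-969 + 13)*(-1/1763) = -956*(-1/1763) = 956/1763 ≈ 0.54226)
((-89 + 27)/(56 + 60))*(-3203/E) = ((-89 + 27)/(56 + 60))*(-3203/956/1763) = (-62/116)*(-3203*1763/956) = -62*1/116*(-5646889/956) = -31/58*(-5646889/956) = 175053559/55448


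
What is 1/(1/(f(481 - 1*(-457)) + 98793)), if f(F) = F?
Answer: 99731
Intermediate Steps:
1/(1/(f(481 - 1*(-457)) + 98793)) = 1/(1/((481 - 1*(-457)) + 98793)) = 1/(1/((481 + 457) + 98793)) = 1/(1/(938 + 98793)) = 1/(1/99731) = 99731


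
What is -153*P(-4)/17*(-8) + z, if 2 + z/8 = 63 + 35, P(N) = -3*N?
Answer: 1632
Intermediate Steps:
z = 768 (z = -16 + 8*(63 + 35) = -16 + 8*98 = -16 + 784 = 768)
-153*P(-4)/17*(-8) + z = -153*-3*(-4)/17*(-8) + 768 = -153*12*(1/17)*(-8) + 768 = -108*(-8) + 768 = -153*(-96/17) + 768 = 864 + 768 = 1632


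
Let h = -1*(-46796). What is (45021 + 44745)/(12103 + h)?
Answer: 29922/19633 ≈ 1.5241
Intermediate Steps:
h = 46796
(45021 + 44745)/(12103 + h) = (45021 + 44745)/(12103 + 46796) = 89766/58899 = 89766*(1/58899) = 29922/19633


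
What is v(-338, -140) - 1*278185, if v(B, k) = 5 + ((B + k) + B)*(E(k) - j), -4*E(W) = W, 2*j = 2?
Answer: -305924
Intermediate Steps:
j = 1 (j = (½)*2 = 1)
E(W) = -W/4
v(B, k) = 5 + (-1 - k/4)*(k + 2*B) (v(B, k) = 5 + ((B + k) + B)*(-k/4 - 1*1) = 5 + (k + 2*B)*(-k/4 - 1) = 5 + (k + 2*B)*(-1 - k/4) = 5 + (-1 - k/4)*(k + 2*B))
v(-338, -140) - 1*278185 = (5 - 1*(-140) - 2*(-338) - ¼*(-140)² - ½*(-338)*(-140)) - 1*278185 = (5 + 140 + 676 - ¼*19600 - 23660) - 278185 = (5 + 140 + 676 - 4900 - 23660) - 278185 = -27739 - 278185 = -305924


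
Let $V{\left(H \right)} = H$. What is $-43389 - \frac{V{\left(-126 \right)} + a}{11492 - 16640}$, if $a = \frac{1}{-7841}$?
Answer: $- \frac{1751418279019}{40365468} \approx -43389.0$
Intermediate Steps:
$a = - \frac{1}{7841} \approx -0.00012753$
$-43389 - \frac{V{\left(-126 \right)} + a}{11492 - 16640} = -43389 - \frac{-126 - \frac{1}{7841}}{11492 - 16640} = -43389 - - \frac{987967}{7841 \left(-5148\right)} = -43389 - \left(- \frac{987967}{7841}\right) \left(- \frac{1}{5148}\right) = -43389 - \frac{987967}{40365468} = - \frac{1751418279019}{40365468}$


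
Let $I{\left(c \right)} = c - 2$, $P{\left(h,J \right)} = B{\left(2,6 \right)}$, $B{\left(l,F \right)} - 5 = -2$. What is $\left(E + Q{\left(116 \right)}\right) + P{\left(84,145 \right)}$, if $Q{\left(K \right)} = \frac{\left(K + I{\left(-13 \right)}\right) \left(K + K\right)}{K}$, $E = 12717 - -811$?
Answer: $13733$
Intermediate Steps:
$B{\left(l,F \right)} = 3$ ($B{\left(l,F \right)} = 5 - 2 = 3$)
$P{\left(h,J \right)} = 3$
$E = 13528$ ($E = 12717 + 811 = 13528$)
$I{\left(c \right)} = -2 + c$ ($I{\left(c \right)} = c - 2 = -2 + c$)
$Q{\left(K \right)} = -30 + 2 K$ ($Q{\left(K \right)} = \frac{\left(K - 15\right) \left(K + K\right)}{K} = \frac{\left(K - 15\right) 2 K}{K} = \frac{\left(-15 + K\right) 2 K}{K} = \frac{2 K \left(-15 + K\right)}{K} = -30 + 2 K$)
$\left(E + Q{\left(116 \right)}\right) + P{\left(84,145 \right)} = \left(13528 + \left(-30 + 2 \cdot 116\right)\right) + 3 = \left(13528 + \left(-30 + 232\right)\right) + 3 = \left(13528 + 202\right) + 3 = 13730 + 3 = 13733$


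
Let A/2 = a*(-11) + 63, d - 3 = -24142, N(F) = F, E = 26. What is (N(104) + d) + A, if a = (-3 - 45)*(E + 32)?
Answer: 37339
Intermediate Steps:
d = -24139 (d = 3 - 24142 = -24139)
a = -2784 (a = (-3 - 45)*(26 + 32) = -48*58 = -2784)
A = 61374 (A = 2*(-2784*(-11) + 63) = 2*(30624 + 63) = 2*30687 = 61374)
(N(104) + d) + A = (104 - 24139) + 61374 = -24035 + 61374 = 37339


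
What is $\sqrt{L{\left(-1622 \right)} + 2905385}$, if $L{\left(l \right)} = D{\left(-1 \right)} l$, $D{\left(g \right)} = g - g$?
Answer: $\sqrt{2905385} \approx 1704.5$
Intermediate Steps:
$D{\left(g \right)} = 0$
$L{\left(l \right)} = 0$ ($L{\left(l \right)} = 0 l = 0$)
$\sqrt{L{\left(-1622 \right)} + 2905385} = \sqrt{0 + 2905385} = \sqrt{2905385}$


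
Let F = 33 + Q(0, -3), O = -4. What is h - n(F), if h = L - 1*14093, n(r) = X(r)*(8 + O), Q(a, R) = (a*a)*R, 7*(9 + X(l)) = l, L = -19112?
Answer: -232315/7 ≈ -33188.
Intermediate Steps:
X(l) = -9 + l/7
Q(a, R) = R*a**2 (Q(a, R) = a**2*R = R*a**2)
F = 33 (F = 33 - 3*0**2 = 33 - 3*0 = 33 + 0 = 33)
n(r) = -36 + 4*r/7 (n(r) = (-9 + r/7)*(8 - 4) = (-9 + r/7)*4 = -36 + 4*r/7)
h = -33205 (h = -19112 - 1*14093 = -19112 - 14093 = -33205)
h - n(F) = -33205 - (-36 + (4/7)*33) = -33205 - (-36 + 132/7) = -33205 - 1*(-120/7) = -33205 + 120/7 = -232315/7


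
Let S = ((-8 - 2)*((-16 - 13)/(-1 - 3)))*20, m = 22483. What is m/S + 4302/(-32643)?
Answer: -82238941/5259150 ≈ -15.637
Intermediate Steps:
S = -1450 (S = -(-290)/(-4)*20 = -(-290)*(-1)/4*20 = -10*29/4*20 = -145/2*20 = -1450)
m/S + 4302/(-32643) = 22483/(-1450) + 4302/(-32643) = 22483*(-1/1450) + 4302*(-1/32643) = -22483/1450 - 478/3627 = -82238941/5259150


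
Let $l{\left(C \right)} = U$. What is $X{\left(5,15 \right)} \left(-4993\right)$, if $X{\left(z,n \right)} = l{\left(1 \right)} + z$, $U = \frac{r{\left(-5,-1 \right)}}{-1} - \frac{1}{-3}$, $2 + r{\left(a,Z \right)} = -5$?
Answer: $- \frac{184741}{3} \approx -61580.0$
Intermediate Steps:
$r{\left(a,Z \right)} = -7$ ($r{\left(a,Z \right)} = -2 - 5 = -7$)
$U = \frac{22}{3}$ ($U = - \frac{7}{-1} - \frac{1}{-3} = \left(-7\right) \left(-1\right) - - \frac{1}{3} = 7 + \frac{1}{3} = \frac{22}{3} \approx 7.3333$)
$l{\left(C \right)} = \frac{22}{3}$
$X{\left(z,n \right)} = \frac{22}{3} + z$
$X{\left(5,15 \right)} \left(-4993\right) = \left(\frac{22}{3} + 5\right) \left(-4993\right) = \frac{37}{3} \left(-4993\right) = - \frac{184741}{3}$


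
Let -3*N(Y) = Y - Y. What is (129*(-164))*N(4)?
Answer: 0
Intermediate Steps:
N(Y) = 0 (N(Y) = -(Y - Y)/3 = -⅓*0 = 0)
(129*(-164))*N(4) = (129*(-164))*0 = -21156*0 = 0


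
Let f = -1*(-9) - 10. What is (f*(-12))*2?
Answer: 24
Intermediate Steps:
f = -1 (f = 9 - 10 = -1)
(f*(-12))*2 = -1*(-12)*2 = 12*2 = 24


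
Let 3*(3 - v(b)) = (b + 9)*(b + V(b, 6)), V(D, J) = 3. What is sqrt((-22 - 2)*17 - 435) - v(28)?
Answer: 1138/3 + I*sqrt(843) ≈ 379.33 + 29.034*I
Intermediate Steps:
v(b) = 3 - (3 + b)*(9 + b)/3 (v(b) = 3 - (b + 9)*(b + 3)/3 = 3 - (9 + b)*(3 + b)/3 = 3 - (3 + b)*(9 + b)/3)
sqrt((-22 - 2)*17 - 435) - v(28) = sqrt((-22 - 2)*17 - 435) - (-6 - 4*28 - 1/3*28**2) = sqrt(-24*17 - 435) - (-6 - 112 - 1/3*784) = sqrt(-408 - 435) - (-6 - 112 - 784/3) = sqrt(-843) - 1*(-1138/3) = I*sqrt(843) + 1138/3 = 1138/3 + I*sqrt(843)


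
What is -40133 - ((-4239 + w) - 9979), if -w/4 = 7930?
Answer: 5805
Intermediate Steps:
w = -31720 (w = -4*7930 = -31720)
-40133 - ((-4239 + w) - 9979) = -40133 - ((-4239 - 31720) - 9979) = -40133 - (-35959 - 9979) = -40133 - 1*(-45938) = -40133 + 45938 = 5805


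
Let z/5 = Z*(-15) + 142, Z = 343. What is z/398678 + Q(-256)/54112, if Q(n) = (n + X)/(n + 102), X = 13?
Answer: -14882808569/237305903296 ≈ -0.062716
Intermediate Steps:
z = -25015 (z = 5*(343*(-15) + 142) = 5*(-5145 + 142) = 5*(-5003) = -25015)
Q(n) = (13 + n)/(102 + n) (Q(n) = (n + 13)/(n + 102) = (13 + n)/(102 + n))
z/398678 + Q(-256)/54112 = -25015/398678 + ((13 - 256)/(102 - 256))/54112 = -25015*1/398678 + (-243/(-154))*(1/54112) = -25015/398678 - 1/154*(-243)*(1/54112) = -25015/398678 + (243/154)*(1/54112) = -25015/398678 + 243/8333248 = -14882808569/237305903296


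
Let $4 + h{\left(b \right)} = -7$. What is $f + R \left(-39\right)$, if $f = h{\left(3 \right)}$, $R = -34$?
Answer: $1315$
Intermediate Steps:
$h{\left(b \right)} = -11$ ($h{\left(b \right)} = -4 - 7 = -11$)
$f = -11$
$f + R \left(-39\right) = -11 - -1326 = -11 + 1326 = 1315$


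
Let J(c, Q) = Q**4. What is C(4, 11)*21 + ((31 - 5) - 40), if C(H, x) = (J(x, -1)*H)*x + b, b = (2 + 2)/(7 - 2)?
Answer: 4634/5 ≈ 926.80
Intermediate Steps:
b = 4/5 ≈ 0.80000
C(H, x) = 4/5 + H*x (C(H, x) = ((-1)**4*H)*x + 4/5 = (1*H)*x + 4/5 = H*x + 4/5 = 4/5 + H*x)
C(4, 11)*21 + ((31 - 5) - 40) = (4/5 + 4*11)*21 + ((31 - 5) - 40) = (4/5 + 44)*21 + (26 - 40) = (224/5)*21 - 14 = 4704/5 - 14 = 4634/5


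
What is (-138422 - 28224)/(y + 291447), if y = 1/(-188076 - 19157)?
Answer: -17267275259/30198718075 ≈ -0.57179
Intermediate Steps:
y = -1/207233 (y = 1/(-207233) = -1/207233 ≈ -4.8255e-6)
(-138422 - 28224)/(y + 291447) = (-138422 - 28224)/(-1/207233 + 291447) = -166646/60397436150/207233 = -166646*207233/60397436150 = -17267275259/30198718075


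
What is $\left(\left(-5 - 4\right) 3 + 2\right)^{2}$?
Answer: $625$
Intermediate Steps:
$\left(\left(-5 - 4\right) 3 + 2\right)^{2} = \left(\left(-9\right) 3 + 2\right)^{2} = \left(-27 + 2\right)^{2} = \left(-25\right)^{2} = 625$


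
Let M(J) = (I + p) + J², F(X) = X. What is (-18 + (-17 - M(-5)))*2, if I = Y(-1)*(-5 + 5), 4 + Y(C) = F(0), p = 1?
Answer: -122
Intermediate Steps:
Y(C) = -4 (Y(C) = -4 + 0 = -4)
I = 0 (I = -4*(-5 + 5) = -4*0 = 0)
M(J) = 1 + J² (M(J) = (0 + 1) + J² = 1 + J²)
(-18 + (-17 - M(-5)))*2 = (-18 + (-17 - (1 + (-5)²)))*2 = (-18 + (-17 - (1 + 25)))*2 = (-18 + (-17 - 1*26))*2 = (-18 + (-17 - 26))*2 = (-18 - 43)*2 = -61*2 = -122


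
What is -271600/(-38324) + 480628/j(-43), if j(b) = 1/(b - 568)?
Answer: -2813591918448/9581 ≈ -2.9366e+8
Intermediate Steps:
j(b) = 1/(-568 + b)
-271600/(-38324) + 480628/j(-43) = -271600/(-38324) + 480628/(1/(-568 - 43)) = -271600*(-1/38324) + 480628/(1/(-611)) = 67900/9581 + 480628/(-1/611) = 67900/9581 + 480628*(-611) = 67900/9581 - 293663708 = -2813591918448/9581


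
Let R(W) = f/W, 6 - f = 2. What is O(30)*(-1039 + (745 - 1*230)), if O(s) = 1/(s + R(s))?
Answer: -1965/113 ≈ -17.389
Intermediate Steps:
f = 4 (f = 6 - 1*2 = 6 - 2 = 4)
R(W) = 4/W
O(s) = 1/(s + 4/s)
O(30)*(-1039 + (745 - 1*230)) = (30/(4 + 30²))*(-1039 + (745 - 1*230)) = (30/(4 + 900))*(-1039 + (745 - 230)) = (30/904)*(-1039 + 515) = (30*(1/904))*(-524) = (15/452)*(-524) = -1965/113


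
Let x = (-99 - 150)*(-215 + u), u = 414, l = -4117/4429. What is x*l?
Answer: 204001467/4429 ≈ 46060.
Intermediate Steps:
l = -4117/4429 (l = -4117*1/4429 = -4117/4429 ≈ -0.92955)
x = -49551 (x = (-99 - 150)*(-215 + 414) = -249*199 = -49551)
x*l = -49551*(-4117/4429) = 204001467/4429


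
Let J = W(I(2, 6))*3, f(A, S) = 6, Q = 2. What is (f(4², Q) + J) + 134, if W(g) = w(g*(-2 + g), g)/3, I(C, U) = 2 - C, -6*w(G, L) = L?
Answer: 140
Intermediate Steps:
w(G, L) = -L/6
W(g) = -g/18 (W(g) = -g/6/3 = -g/6*(⅓) = -g/18)
J = 0 (J = -(2 - 1*2)/18*3 = -(2 - 2)/18*3 = -1/18*0*3 = 0*3 = 0)
(f(4², Q) + J) + 134 = (6 + 0) + 134 = 6 + 134 = 140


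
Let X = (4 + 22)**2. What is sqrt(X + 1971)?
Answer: sqrt(2647) ≈ 51.449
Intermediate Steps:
X = 676 (X = 26**2 = 676)
sqrt(X + 1971) = sqrt(676 + 1971) = sqrt(2647)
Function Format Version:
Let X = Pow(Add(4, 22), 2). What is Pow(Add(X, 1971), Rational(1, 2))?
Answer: Pow(2647, Rational(1, 2)) ≈ 51.449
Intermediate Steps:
X = 676 (X = Pow(26, 2) = 676)
Pow(Add(X, 1971), Rational(1, 2)) = Pow(Add(676, 1971), Rational(1, 2)) = Pow(2647, Rational(1, 2))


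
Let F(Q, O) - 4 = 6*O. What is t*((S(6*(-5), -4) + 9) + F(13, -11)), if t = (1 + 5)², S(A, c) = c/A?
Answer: -9516/5 ≈ -1903.2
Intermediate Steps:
F(Q, O) = 4 + 6*O
t = 36 (t = 6² = 36)
t*((S(6*(-5), -4) + 9) + F(13, -11)) = 36*((-4/(6*(-5)) + 9) + (4 + 6*(-11))) = 36*((-4/(-30) + 9) + (4 - 66)) = 36*((-4*(-1/30) + 9) - 62) = 36*((2/15 + 9) - 62) = 36*(137/15 - 62) = 36*(-793/15) = -9516/5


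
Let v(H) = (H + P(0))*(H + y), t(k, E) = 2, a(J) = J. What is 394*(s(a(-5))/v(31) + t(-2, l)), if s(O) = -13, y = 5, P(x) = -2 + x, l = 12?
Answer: 408775/522 ≈ 783.09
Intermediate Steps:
v(H) = (-2 + H)*(5 + H) (v(H) = (H + (-2 + 0))*(H + 5) = (H - 2)*(5 + H) = (-2 + H)*(5 + H))
394*(s(a(-5))/v(31) + t(-2, l)) = 394*(-13/(-10 + 31**2 + 3*31) + 2) = 394*(-13/(-10 + 961 + 93) + 2) = 394*(-13/1044 + 2) = 394*(2075/1044) = 408775/522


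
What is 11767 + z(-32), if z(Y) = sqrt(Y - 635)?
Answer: 11767 + I*sqrt(667) ≈ 11767.0 + 25.826*I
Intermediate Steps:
z(Y) = sqrt(-635 + Y)
11767 + z(-32) = 11767 + sqrt(-635 - 32) = 11767 + sqrt(-667) = 11767 + I*sqrt(667)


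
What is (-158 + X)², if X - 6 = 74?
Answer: 6084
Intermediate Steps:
X = 80 (X = 6 + 74 = 80)
(-158 + X)² = (-158 + 80)² = (-78)² = 6084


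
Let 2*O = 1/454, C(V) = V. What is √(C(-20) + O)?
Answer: I*√4122093/454 ≈ 4.472*I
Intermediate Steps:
O = 1/908 (O = (½)/454 = (½)*(1/454) = 1/908 ≈ 0.0011013)
√(C(-20) + O) = √(-20 + 1/908) = √(-18159/908) = I*√4122093/454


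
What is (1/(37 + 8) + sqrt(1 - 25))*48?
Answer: 16/15 + 96*I*sqrt(6) ≈ 1.0667 + 235.15*I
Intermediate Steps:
(1/(37 + 8) + sqrt(1 - 25))*48 = (1/45 + sqrt(-24))*48 = (1/45 + 2*I*sqrt(6))*48 = 16/15 + 96*I*sqrt(6)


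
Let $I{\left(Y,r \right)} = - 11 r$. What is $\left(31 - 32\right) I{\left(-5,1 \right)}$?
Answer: $11$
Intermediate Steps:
$\left(31 - 32\right) I{\left(-5,1 \right)} = \left(31 - 32\right) \left(\left(-11\right) 1\right) = \left(-1\right) \left(-11\right) = 11$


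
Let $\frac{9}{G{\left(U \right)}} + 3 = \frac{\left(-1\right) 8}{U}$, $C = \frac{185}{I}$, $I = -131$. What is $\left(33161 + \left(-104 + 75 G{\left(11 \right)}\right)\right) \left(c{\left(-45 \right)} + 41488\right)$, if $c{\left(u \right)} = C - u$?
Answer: $\frac{7333501247856}{5371} \approx 1.3654 \cdot 10^{9}$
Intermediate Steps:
$C = - \frac{185}{131}$ ($C = \frac{185}{-131} = 185 \left(- \frac{1}{131}\right) = - \frac{185}{131} \approx -1.4122$)
$c{\left(u \right)} = - \frac{185}{131} - u$
$G{\left(U \right)} = \frac{9}{-3 - \frac{8}{U}}$ ($G{\left(U \right)} = \frac{9}{-3 + \frac{\left(-1\right) 8}{U}} = \frac{9}{-3 - \frac{8}{U}}$)
$\left(33161 + \left(-104 + 75 G{\left(11 \right)}\right)\right) \left(c{\left(-45 \right)} + 41488\right) = \left(33161 + \left(-104 + 75 \left(\left(-9\right) 11 \frac{1}{8 + 3 \cdot 11}\right)\right)\right) \left(\left(- \frac{185}{131} - -45\right) + 41488\right) = \left(33161 + \left(-104 + 75 \left(\left(-9\right) 11 \frac{1}{8 + 33}\right)\right)\right) \left(\left(- \frac{185}{131} + 45\right) + 41488\right) = \left(33161 + \left(-104 + 75 \left(\left(-9\right) 11 \cdot \frac{1}{41}\right)\right)\right) \left(\frac{5710}{131} + 41488\right) = \left(33161 + \left(-104 + 75 \left(\left(-9\right) 11 \cdot \frac{1}{41}\right)\right)\right) \frac{5440638}{131} = \left(33161 + \left(-104 + 75 \left(- \frac{99}{41}\right)\right)\right) \frac{5440638}{131} = \left(33161 - \frac{11689}{41}\right) \frac{5440638}{131} = \frac{1347912}{41} \cdot \frac{5440638}{131} = \frac{7333501247856}{5371}$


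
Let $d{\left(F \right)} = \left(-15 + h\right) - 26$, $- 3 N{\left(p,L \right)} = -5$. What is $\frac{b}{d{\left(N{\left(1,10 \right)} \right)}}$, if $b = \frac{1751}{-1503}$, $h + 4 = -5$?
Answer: $\frac{1751}{75150} \approx 0.0233$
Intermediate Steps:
$h = -9$ ($h = -4 - 5 = -9$)
$N{\left(p,L \right)} = \frac{5}{3}$ ($N{\left(p,L \right)} = \left(- \frac{1}{3}\right) \left(-5\right) = \frac{5}{3}$)
$b = - \frac{1751}{1503}$ ($b = 1751 \left(- \frac{1}{1503}\right) = - \frac{1751}{1503} \approx -1.165$)
$d{\left(F \right)} = -50$ ($d{\left(F \right)} = \left(-15 - 9\right) - 26 = -24 - 26 = -50$)
$\frac{b}{d{\left(N{\left(1,10 \right)} \right)}} = - \frac{1751}{1503 \left(-50\right)} = \left(- \frac{1751}{1503}\right) \left(- \frac{1}{50}\right) = \frac{1751}{75150}$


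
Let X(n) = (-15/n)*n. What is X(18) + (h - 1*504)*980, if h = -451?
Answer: -935915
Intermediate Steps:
X(n) = -15
X(18) + (h - 1*504)*980 = -15 + (-451 - 1*504)*980 = -15 + (-451 - 504)*980 = -15 - 955*980 = -15 - 935900 = -935915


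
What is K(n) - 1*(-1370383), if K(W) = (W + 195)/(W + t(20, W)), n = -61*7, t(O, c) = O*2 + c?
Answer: 557745997/407 ≈ 1.3704e+6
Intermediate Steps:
t(O, c) = c + 2*O (t(O, c) = 2*O + c = c + 2*O)
n = -427
K(W) = (195 + W)/(40 + 2*W) (K(W) = (W + 195)/(W + (W + 2*20)) = (195 + W)/(W + (W + 40)) = (195 + W)/(W + (40 + W)) = (195 + W)/(40 + 2*W))
K(n) - 1*(-1370383) = (195 - 427)/(2*(20 - 427)) - 1*(-1370383) = (½)*(-232)/(-407) + 1370383 = (½)*(-1/407)*(-232) + 1370383 = 116/407 + 1370383 = 557745997/407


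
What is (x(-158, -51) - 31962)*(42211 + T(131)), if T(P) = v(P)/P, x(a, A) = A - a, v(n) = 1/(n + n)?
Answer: -46150439114265/34322 ≈ -1.3446e+9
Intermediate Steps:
v(n) = 1/(2*n)
T(P) = 1/(2*P**2) (T(P) = (1/(2*P))/P = 1/(2*P**2))
(x(-158, -51) - 31962)*(42211 + T(131)) = ((-51 - 1*(-158)) - 31962)*(42211 + (1/2)/131**2) = ((-51 + 158) - 31962)*(42211 + (1/2)*(1/17161)) = (107 - 31962)*(42211 + 1/34322) = -31855*1448765943/34322 = -46150439114265/34322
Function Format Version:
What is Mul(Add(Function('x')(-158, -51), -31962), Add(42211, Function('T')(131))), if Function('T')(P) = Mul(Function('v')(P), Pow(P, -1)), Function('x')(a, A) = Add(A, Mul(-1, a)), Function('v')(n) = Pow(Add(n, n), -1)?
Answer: Rational(-46150439114265, 34322) ≈ -1.3446e+9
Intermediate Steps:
Function('v')(n) = Mul(Rational(1, 2), Pow(n, -1)) (Function('v')(n) = Pow(Mul(2, n), -1) = Mul(Rational(1, 2), Pow(n, -1)))
Function('T')(P) = Mul(Rational(1, 2), Pow(P, -2)) (Function('T')(P) = Mul(Mul(Rational(1, 2), Pow(P, -1)), Pow(P, -1)) = Mul(Rational(1, 2), Pow(P, -2)))
Mul(Add(Function('x')(-158, -51), -31962), Add(42211, Function('T')(131))) = Mul(Add(Add(-51, Mul(-1, -158)), -31962), Add(42211, Mul(Rational(1, 2), Pow(131, -2)))) = Mul(Add(Add(-51, 158), -31962), Add(42211, Mul(Rational(1, 2), Rational(1, 17161)))) = Mul(Add(107, -31962), Add(42211, Rational(1, 34322))) = Mul(-31855, Rational(1448765943, 34322)) = Rational(-46150439114265, 34322)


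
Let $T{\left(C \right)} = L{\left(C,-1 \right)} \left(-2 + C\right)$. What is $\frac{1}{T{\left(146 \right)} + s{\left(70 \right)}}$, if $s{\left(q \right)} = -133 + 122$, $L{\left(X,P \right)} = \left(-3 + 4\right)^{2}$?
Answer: $\frac{1}{133} \approx 0.0075188$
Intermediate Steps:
$L{\left(X,P \right)} = 1$ ($L{\left(X,P \right)} = 1^{2} = 1$)
$s{\left(q \right)} = -11$
$T{\left(C \right)} = -2 + C$ ($T{\left(C \right)} = 1 \left(-2 + C\right) = -2 + C$)
$\frac{1}{T{\left(146 \right)} + s{\left(70 \right)}} = \frac{1}{\left(-2 + 146\right) - 11} = \frac{1}{144 - 11} = \frac{1}{133}$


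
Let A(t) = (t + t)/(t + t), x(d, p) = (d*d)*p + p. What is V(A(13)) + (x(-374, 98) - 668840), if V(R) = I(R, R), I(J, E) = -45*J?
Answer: 13039061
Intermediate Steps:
x(d, p) = p + p*d² (x(d, p) = d²*p + p = p*d² + p = p + p*d²)
A(t) = 1 (A(t) = (2*t)/((2*t)) = (2*t)*(1/(2*t)) = 1)
V(R) = -45*R
V(A(13)) + (x(-374, 98) - 668840) = -45*1 + (98*(1 + (-374)²) - 668840) = -45 + (98*(1 + 139876) - 668840) = -45 + (98*139877 - 668840) = -45 + (13707946 - 668840) = -45 + 13039106 = 13039061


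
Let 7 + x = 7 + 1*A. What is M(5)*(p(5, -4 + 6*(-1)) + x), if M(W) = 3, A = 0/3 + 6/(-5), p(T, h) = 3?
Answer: 27/5 ≈ 5.4000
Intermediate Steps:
A = -6/5 (A = 0*(1/3) + 6*(-1/5) = 0 - 6/5 = -6/5 ≈ -1.2000)
x = -6/5 (x = -7 + (7 + 1*(-6/5)) = -7 + (7 - 6/5) = -7 + 29/5 = -6/5 ≈ -1.2000)
M(5)*(p(5, -4 + 6*(-1)) + x) = 3*(3 - 6/5) = 3*(9/5) = 27/5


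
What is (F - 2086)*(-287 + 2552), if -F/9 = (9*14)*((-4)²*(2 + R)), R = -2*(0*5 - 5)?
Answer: -497878710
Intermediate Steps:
R = 10 (R = -2*(0 - 5) = -2*(-5) = 10)
F = -217728 (F = -9*9*14*(-4)²*(2 + 10) = -1134*16*12 = -1134*192 = -9*24192 = -217728)
(F - 2086)*(-287 + 2552) = (-217728 - 2086)*(-287 + 2552) = -219814*2265 = -497878710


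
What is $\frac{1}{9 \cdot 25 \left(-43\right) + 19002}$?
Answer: $\frac{1}{9327} \approx 0.00010722$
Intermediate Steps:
$\frac{1}{9 \cdot 25 \left(-43\right) + 19002} = \frac{1}{225 \left(-43\right) + 19002} = \frac{1}{-9675 + 19002} = \frac{1}{9327}$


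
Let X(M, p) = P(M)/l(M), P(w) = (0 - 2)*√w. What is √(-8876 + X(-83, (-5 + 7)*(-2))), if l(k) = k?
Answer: √(-61146764 + 166*I*√83)/83 ≈ 0.0011651 + 94.213*I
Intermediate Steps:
P(w) = -2*√w
X(M, p) = -2/√M (X(M, p) = (-2*√M)/M = -2/√M)
√(-8876 + X(-83, (-5 + 7)*(-2))) = √(-8876 - (-2)*I*√83/83) = √(-8876 + 2*I*√83/83)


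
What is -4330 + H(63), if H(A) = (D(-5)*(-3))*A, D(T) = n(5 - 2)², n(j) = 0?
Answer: -4330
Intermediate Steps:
D(T) = 0 (D(T) = 0² = 0)
H(A) = 0 (H(A) = (0*(-3))*A = 0*A = 0)
-4330 + H(63) = -4330 + 0 = -4330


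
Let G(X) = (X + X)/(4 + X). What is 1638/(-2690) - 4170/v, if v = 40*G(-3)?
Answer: 180403/10760 ≈ 16.766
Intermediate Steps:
G(X) = 2*X/(4 + X) (G(X) = (2*X)/(4 + X) = 2*X/(4 + X))
v = -240 (v = 40*(2*(-3)/(4 - 3)) = 40*(2*(-3)/1) = 40*(2*(-3)*1) = 40*(-6) = -240)
1638/(-2690) - 4170/v = 1638/(-2690) - 4170/(-240) = 1638*(-1/2690) - 4170*(-1/240) = -819/1345 + 139/8 = 180403/10760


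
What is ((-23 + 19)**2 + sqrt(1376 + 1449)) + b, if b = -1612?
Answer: -1596 + 5*sqrt(113) ≈ -1542.8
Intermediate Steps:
((-23 + 19)**2 + sqrt(1376 + 1449)) + b = ((-23 + 19)**2 + sqrt(1376 + 1449)) - 1612 = ((-4)**2 + sqrt(2825)) - 1612 = (16 + 5*sqrt(113)) - 1612 = -1596 + 5*sqrt(113)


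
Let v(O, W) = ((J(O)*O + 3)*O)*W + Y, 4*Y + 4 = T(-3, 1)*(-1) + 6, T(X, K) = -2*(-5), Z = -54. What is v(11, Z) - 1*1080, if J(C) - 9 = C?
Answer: -133544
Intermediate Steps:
T(X, K) = 10
J(C) = 9 + C
Y = -2 (Y = -1 + (10*(-1) + 6)/4 = -1 + (-10 + 6)/4 = -1 + (¼)*(-4) = -1 - 1 = -2)
v(O, W) = -2 + O*W*(3 + O*(9 + O)) (v(O, W) = (((9 + O)*O + 3)*O)*W - 2 = ((O*(9 + O) + 3)*O)*W - 2 = ((3 + O*(9 + O))*O)*W - 2 = (O*(3 + O*(9 + O)))*W - 2 = O*W*(3 + O*(9 + O)) - 2 = -2 + O*W*(3 + O*(9 + O)))
v(11, Z) - 1*1080 = (-2 + 3*11*(-54) - 54*11²*(9 + 11)) - 1*1080 = (-2 - 1782 - 54*121*20) - 1080 = (-2 - 1782 - 130680) - 1080 = -132464 - 1080 = -133544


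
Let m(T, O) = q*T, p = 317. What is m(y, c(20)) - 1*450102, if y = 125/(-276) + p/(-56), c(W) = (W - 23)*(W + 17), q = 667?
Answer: -76302203/168 ≈ -4.5418e+5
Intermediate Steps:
c(W) = (-23 + W)*(17 + W)
y = -23623/3864 (y = 125/(-276) + 317/(-56) = 125*(-1/276) + 317*(-1/56) = -125/276 - 317/56 = -23623/3864 ≈ -6.1136)
m(T, O) = 667*T
m(y, c(20)) - 1*450102 = 667*(-23623/3864) - 1*450102 = -685067/168 - 450102 = -76302203/168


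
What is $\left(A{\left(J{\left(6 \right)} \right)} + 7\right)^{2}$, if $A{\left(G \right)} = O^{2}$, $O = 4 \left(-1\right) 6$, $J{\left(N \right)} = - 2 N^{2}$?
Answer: $339889$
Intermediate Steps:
$O = -24$ ($O = \left(-4\right) 6 = -24$)
$A{\left(G \right)} = 576$ ($A{\left(G \right)} = \left(-24\right)^{2} = 576$)
$\left(A{\left(J{\left(6 \right)} \right)} + 7\right)^{2} = \left(576 + 7\right)^{2} = 583^{2} = 339889$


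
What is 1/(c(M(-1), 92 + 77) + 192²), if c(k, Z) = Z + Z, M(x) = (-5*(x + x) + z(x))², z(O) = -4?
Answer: 1/37202 ≈ 2.6880e-5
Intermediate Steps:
M(x) = (-4 - 10*x)² (M(x) = (-5*(x + x) - 4)² = (-10*x - 4)² = (-4 - 10*x)²)
c(k, Z) = 2*Z
1/(c(M(-1), 92 + 77) + 192²) = 1/(2*(92 + 77) + 192²) = 1/(2*169 + 36864) = 1/(338 + 36864) = 1/37202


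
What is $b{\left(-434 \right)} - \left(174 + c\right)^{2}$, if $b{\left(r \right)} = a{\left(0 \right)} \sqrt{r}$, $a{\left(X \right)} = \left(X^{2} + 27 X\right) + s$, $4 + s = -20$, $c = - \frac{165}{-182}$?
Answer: $- \frac{1013339889}{33124} - 24 i \sqrt{434} \approx -30592.0 - 499.98 i$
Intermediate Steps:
$c = \frac{165}{182}$ ($c = \left(-165\right) \left(- \frac{1}{182}\right) = \frac{165}{182} \approx 0.90659$)
$s = -24$ ($s = -4 - 20 = -24$)
$a{\left(X \right)} = -24 + X^{2} + 27 X$ ($a{\left(X \right)} = \left(X^{2} + 27 X\right) - 24 = -24 + X^{2} + 27 X$)
$b{\left(r \right)} = - 24 \sqrt{r}$ ($b{\left(r \right)} = \left(-24 + 0^{2} + 27 \cdot 0\right) \sqrt{r} = \left(-24 + 0 + 0\right) \sqrt{r} = - 24 \sqrt{r}$)
$b{\left(-434 \right)} - \left(174 + c\right)^{2} = - 24 \sqrt{-434} - \left(174 + \frac{165}{182}\right)^{2} = - 24 i \sqrt{434} - \left(\frac{31833}{182}\right)^{2} = - 24 i \sqrt{434} - \frac{1013339889}{33124} = - \frac{1013339889}{33124} - 24 i \sqrt{434}$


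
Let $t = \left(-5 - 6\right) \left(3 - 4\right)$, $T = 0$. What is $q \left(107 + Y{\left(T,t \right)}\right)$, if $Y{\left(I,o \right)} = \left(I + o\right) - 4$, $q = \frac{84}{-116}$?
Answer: $- \frac{2394}{29} \approx -82.552$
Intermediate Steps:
$t = 11$ ($t = \left(-11\right) \left(-1\right) = 11$)
$q = - \frac{21}{29}$ ($q = 84 \left(- \frac{1}{116}\right) = - \frac{21}{29} \approx -0.72414$)
$Y{\left(I,o \right)} = -4 + I + o$
$q \left(107 + Y{\left(T,t \right)}\right) = - \frac{21 \left(107 + \left(-4 + 0 + 11\right)\right)}{29} = - \frac{21 \left(107 + 7\right)}{29} = \left(- \frac{21}{29}\right) 114 = - \frac{2394}{29}$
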